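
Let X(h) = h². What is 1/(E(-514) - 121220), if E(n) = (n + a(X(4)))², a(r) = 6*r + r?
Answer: 1/40384 ≈ 2.4762e-5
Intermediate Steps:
a(r) = 7*r
E(n) = (112 + n)² (E(n) = (n + 7*4²)² = (n + 7*16)² = (n + 112)² = (112 + n)²)
1/(E(-514) - 121220) = 1/((112 - 514)² - 121220) = 1/((-402)² - 121220) = 1/(161604 - 121220) = 1/40384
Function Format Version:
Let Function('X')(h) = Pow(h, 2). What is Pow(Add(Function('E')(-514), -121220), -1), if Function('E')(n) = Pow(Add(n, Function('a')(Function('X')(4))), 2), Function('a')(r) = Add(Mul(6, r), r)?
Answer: Rational(1, 40384) ≈ 2.4762e-5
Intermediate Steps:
Function('a')(r) = Mul(7, r)
Function('E')(n) = Pow(Add(112, n), 2) (Function('E')(n) = Pow(Add(n, Mul(7, Pow(4, 2))), 2) = Pow(Add(n, Mul(7, 16)), 2) = Pow(Add(n, 112), 2) = Pow(Add(112, n), 2))
Pow(Add(Function('E')(-514), -121220), -1) = Pow(Add(Pow(Add(112, -514), 2), -121220), -1) = Pow(Add(Pow(-402, 2), -121220), -1) = Pow(Add(161604, -121220), -1) = Pow(40384, -1) = Rational(1, 40384)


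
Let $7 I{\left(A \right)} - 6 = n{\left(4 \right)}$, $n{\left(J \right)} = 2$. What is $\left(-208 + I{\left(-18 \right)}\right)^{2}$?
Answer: $\frac{2096704}{49} \approx 42790.0$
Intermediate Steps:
$I{\left(A \right)} = \frac{8}{7}$ ($I{\left(A \right)} = \frac{6}{7} + \frac{1}{7} \cdot 2 = \frac{6}{7} + \frac{2}{7} = \frac{8}{7}$)
$\left(-208 + I{\left(-18 \right)}\right)^{2} = \left(-208 + \frac{8}{7}\right)^{2} = \left(- \frac{1448}{7}\right)^{2} = \frac{2096704}{49}$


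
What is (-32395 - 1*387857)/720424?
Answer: -105063/180106 ≈ -0.58334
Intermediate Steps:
(-32395 - 1*387857)/720424 = (-32395 - 387857)*(1/720424) = -420252*1/720424 = -105063/180106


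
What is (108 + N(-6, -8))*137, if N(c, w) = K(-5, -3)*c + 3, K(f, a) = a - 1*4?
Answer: 20961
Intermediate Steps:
K(f, a) = -4 + a (K(f, a) = a - 4 = -4 + a)
N(c, w) = 3 - 7*c (N(c, w) = (-4 - 3)*c + 3 = -7*c + 3 = 3 - 7*c)
(108 + N(-6, -8))*137 = (108 + (3 - 7*(-6)))*137 = (108 + (3 + 42))*137 = (108 + 45)*137 = 153*137 = 20961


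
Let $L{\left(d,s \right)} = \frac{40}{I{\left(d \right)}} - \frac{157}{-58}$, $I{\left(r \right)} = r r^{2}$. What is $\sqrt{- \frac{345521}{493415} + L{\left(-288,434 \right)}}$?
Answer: $\frac{\sqrt{1226805048043754252515}}{24726012480} \approx 1.4166$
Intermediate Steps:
$I{\left(r \right)} = r^{3}$
$L{\left(d,s \right)} = \frac{157}{58} + \frac{40}{d^{3}}$ ($L{\left(d,s \right)} = \frac{40}{d^{3}} - \frac{157}{-58} = \frac{40}{d^{3}} - - \frac{157}{58} = \frac{40}{d^{3}} + \frac{157}{58} = \frac{157}{58} + \frac{40}{d^{3}}$)
$\sqrt{- \frac{345521}{493415} + L{\left(-288,434 \right)}} = \sqrt{- \frac{345521}{493415} + \left(\frac{157}{58} + \frac{40}{-23887872}\right)} = \sqrt{\left(-345521\right) \frac{1}{493415} + \left(\frac{157}{58} + 40 \left(- \frac{1}{23887872}\right)\right)} = \sqrt{- \frac{345521}{493415} + \left(\frac{157}{58} - \frac{5}{2985984}\right)} = \sqrt{- \frac{345521}{493415} + \frac{234399599}{86593536}} = \sqrt{\frac{85736392988329}{42726549565440}} = \frac{\sqrt{1226805048043754252515}}{24726012480}$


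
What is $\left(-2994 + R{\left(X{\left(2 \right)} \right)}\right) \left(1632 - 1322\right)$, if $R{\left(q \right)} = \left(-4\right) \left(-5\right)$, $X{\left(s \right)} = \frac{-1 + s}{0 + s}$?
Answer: $-921940$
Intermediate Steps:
$X{\left(s \right)} = \frac{-1 + s}{s}$
$R{\left(q \right)} = 20$
$\left(-2994 + R{\left(X{\left(2 \right)} \right)}\right) \left(1632 - 1322\right) = \left(-2994 + 20\right) \left(1632 - 1322\right) = \left(-2974\right) 310 = -921940$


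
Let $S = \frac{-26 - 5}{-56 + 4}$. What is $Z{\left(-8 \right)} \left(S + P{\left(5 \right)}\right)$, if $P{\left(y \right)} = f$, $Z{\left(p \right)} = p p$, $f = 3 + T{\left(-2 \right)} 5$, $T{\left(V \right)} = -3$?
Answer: $- \frac{9488}{13} \approx -729.85$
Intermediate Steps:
$f = -12$ ($f = 3 - 15 = -12$)
$Z{\left(p \right)} = p^{2}$
$P{\left(y \right)} = -12$
$S = \frac{31}{52}$ ($S = - \frac{31}{-52} = \left(-31\right) \left(- \frac{1}{52}\right) = \frac{31}{52} \approx 0.59615$)
$Z{\left(-8 \right)} \left(S + P{\left(5 \right)}\right) = \left(-8\right)^{2} \left(\frac{31}{52} - 12\right) = 64 \left(- \frac{593}{52}\right) = - \frac{9488}{13}$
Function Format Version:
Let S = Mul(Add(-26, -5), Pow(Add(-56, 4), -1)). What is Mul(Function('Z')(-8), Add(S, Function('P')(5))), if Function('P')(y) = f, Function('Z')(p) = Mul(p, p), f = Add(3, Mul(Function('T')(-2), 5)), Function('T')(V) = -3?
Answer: Rational(-9488, 13) ≈ -729.85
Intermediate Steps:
f = -12 (f = Add(3, Mul(-3, 5)) = Add(3, -15) = -12)
Function('Z')(p) = Pow(p, 2)
Function('P')(y) = -12
S = Rational(31, 52) (S = Mul(-31, Pow(-52, -1)) = Mul(-31, Rational(-1, 52)) = Rational(31, 52) ≈ 0.59615)
Mul(Function('Z')(-8), Add(S, Function('P')(5))) = Mul(Pow(-8, 2), Add(Rational(31, 52), -12)) = Mul(64, Rational(-593, 52)) = Rational(-9488, 13)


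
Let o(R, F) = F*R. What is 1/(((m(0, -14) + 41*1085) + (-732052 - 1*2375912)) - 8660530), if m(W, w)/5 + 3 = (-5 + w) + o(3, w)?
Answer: -1/11724329 ≈ -8.5293e-8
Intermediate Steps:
m(W, w) = -40 + 20*w (m(W, w) = -15 + 5*((-5 + w) + w*3) = -15 + 5*((-5 + w) + 3*w) = -15 + 5*(-5 + 4*w) = -15 + (-25 + 20*w) = -40 + 20*w)
1/(((m(0, -14) + 41*1085) + (-732052 - 1*2375912)) - 8660530) = 1/((((-40 + 20*(-14)) + 41*1085) + (-732052 - 1*2375912)) - 8660530) = 1/((((-40 - 280) + 44485) + (-732052 - 2375912)) - 8660530) = 1/(((-320 + 44485) - 3107964) - 8660530) = 1/((44165 - 3107964) - 8660530) = 1/(-3063799 - 8660530) = 1/(-11724329) = -1/11724329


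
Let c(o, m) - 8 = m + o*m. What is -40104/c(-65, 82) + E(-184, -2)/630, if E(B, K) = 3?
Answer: 210677/27510 ≈ 7.6582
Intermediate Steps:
c(o, m) = 8 + m + m*o (c(o, m) = 8 + (m + o*m) = 8 + (m + m*o) = 8 + m + m*o)
-40104/c(-65, 82) + E(-184, -2)/630 = -40104/(8 + 82 + 82*(-65)) + 3/630 = -40104/(8 + 82 - 5330) + 3*(1/630) = -40104/(-5240) + 1/210 = -40104*(-1/5240) + 1/210 = 5013/655 + 1/210 = 210677/27510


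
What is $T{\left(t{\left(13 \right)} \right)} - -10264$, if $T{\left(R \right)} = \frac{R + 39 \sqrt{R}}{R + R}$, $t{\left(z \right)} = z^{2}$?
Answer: $10266$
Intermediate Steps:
$T{\left(R \right)} = \frac{R + 39 \sqrt{R}}{2 R}$
$T{\left(t{\left(13 \right)} \right)} - -10264 = \left(\frac{1}{2} + \frac{39}{2 \cdot 13}\right) - -10264 = \left(\frac{1}{2} + \frac{39}{2 \cdot 13}\right) + 10264 = \left(\frac{1}{2} + \frac{39}{2} \cdot \frac{1}{13}\right) + 10264 = \left(\frac{1}{2} + \frac{3}{2}\right) + 10264 = 2 + 10264 = 10266$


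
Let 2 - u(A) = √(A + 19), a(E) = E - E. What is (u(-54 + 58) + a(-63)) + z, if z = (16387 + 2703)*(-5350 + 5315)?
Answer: -668148 - √23 ≈ -6.6815e+5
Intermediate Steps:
a(E) = 0
z = -668150 (z = 19090*(-35) = -668150)
u(A) = 2 - √(19 + A) (u(A) = 2 - √(A + 19) = 2 - √(19 + A))
(u(-54 + 58) + a(-63)) + z = ((2 - √(19 + (-54 + 58))) + 0) - 668150 = ((2 - √(19 + 4)) + 0) - 668150 = ((2 - √23) + 0) - 668150 = (2 - √23) - 668150 = -668148 - √23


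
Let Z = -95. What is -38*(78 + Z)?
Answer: 646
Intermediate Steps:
-38*(78 + Z) = -38*(78 - 95) = -38*(-17) = 646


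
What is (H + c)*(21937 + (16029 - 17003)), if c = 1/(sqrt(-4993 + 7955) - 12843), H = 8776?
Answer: 30344166390479047/164939687 - 20963*sqrt(2962)/164939687 ≈ 1.8397e+8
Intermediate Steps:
c = 1/(-12843 + sqrt(2962)) (c = 1/(sqrt(2962) - 12843) = 1/(-12843 + sqrt(2962)) ≈ -7.8195e-5)
(H + c)*(21937 + (16029 - 17003)) = (8776 + (-12843/164939687 - sqrt(2962)/164939687))*(21937 + (16029 - 17003)) = (1447510680269/164939687 - sqrt(2962)/164939687)*(21937 - 974) = (1447510680269/164939687 - sqrt(2962)/164939687)*20963 = 30344166390479047/164939687 - 20963*sqrt(2962)/164939687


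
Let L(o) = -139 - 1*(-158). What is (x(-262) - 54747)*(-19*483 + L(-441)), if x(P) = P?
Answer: 503772422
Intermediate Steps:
L(o) = 19 (L(o) = -139 + 158 = 19)
(x(-262) - 54747)*(-19*483 + L(-441)) = (-262 - 54747)*(-19*483 + 19) = -55009*(-9177 + 19) = -55009*(-9158) = 503772422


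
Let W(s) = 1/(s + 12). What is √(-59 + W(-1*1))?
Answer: 18*I*√22/11 ≈ 7.6752*I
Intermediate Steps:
W(s) = 1/(12 + s)
√(-59 + W(-1*1)) = √(-59 + 1/(12 - 1*1)) = √(-59 + 1/(12 - 1)) = √(-59 + 1/11) = √(-648/11) = 18*I*√22/11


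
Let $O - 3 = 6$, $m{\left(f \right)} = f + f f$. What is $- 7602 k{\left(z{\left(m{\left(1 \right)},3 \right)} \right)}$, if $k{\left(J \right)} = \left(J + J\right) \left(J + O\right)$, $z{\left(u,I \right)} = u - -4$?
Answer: $-1368360$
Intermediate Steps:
$m{\left(f \right)} = f + f^{2}$
$z{\left(u,I \right)} = 4 + u$ ($z{\left(u,I \right)} = u + 4 = 4 + u$)
$O = 9$ ($O = 3 + 6 = 9$)
$k{\left(J \right)} = 2 J \left(9 + J\right)$ ($k{\left(J \right)} = \left(J + J\right) \left(J + 9\right) = 2 J \left(9 + J\right)$)
$- 7602 k{\left(z{\left(m{\left(1 \right)},3 \right)} \right)} = - 7602 \cdot 2 \left(4 + 1 \left(1 + 1\right)\right) \left(9 + \left(4 + 1 \left(1 + 1\right)\right)\right) = - 7602 \cdot 2 \left(4 + 1 \cdot 2\right) \left(9 + \left(4 + 1 \cdot 2\right)\right) = - 7602 \cdot 2 \left(4 + 2\right) \left(9 + \left(4 + 2\right)\right) = - 7602 \cdot 2 \cdot 6 \left(9 + 6\right) = - 7602 \cdot 2 \cdot 6 \cdot 15 = \left(-7602\right) 180 = -1368360$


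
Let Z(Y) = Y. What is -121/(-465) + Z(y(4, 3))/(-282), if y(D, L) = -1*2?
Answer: 5842/21855 ≈ 0.26731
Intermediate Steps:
y(D, L) = -2
-121/(-465) + Z(y(4, 3))/(-282) = -121/(-465) - 2/(-282) = -121*(-1/465) - 2*(-1/282) = 121/465 + 1/141 = 5842/21855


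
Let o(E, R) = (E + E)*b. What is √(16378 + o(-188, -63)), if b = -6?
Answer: 11*√154 ≈ 136.51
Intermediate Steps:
o(E, R) = -12*E (o(E, R) = (E + E)*(-6) = (2*E)*(-6) = -12*E)
√(16378 + o(-188, -63)) = √(16378 - 12*(-188)) = √(16378 + 2256) = √18634 = 11*√154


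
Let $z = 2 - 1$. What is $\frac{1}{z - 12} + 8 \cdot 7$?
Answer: $\frac{615}{11} \approx 55.909$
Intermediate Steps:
$z = 1$ ($z = 2 - 1 = 1$)
$\frac{1}{z - 12} + 8 \cdot 7 = \frac{1}{1 - 12} + 8 \cdot 7 = \frac{1}{-11} + 56 = - \frac{1}{11} + 56 = \frac{615}{11}$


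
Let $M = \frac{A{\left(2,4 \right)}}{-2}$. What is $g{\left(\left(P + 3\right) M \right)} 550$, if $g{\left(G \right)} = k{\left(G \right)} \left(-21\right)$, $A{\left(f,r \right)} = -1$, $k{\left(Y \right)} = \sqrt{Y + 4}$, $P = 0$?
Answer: $- 5775 \sqrt{22} \approx -27087.0$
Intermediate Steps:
$k{\left(Y \right)} = \sqrt{4 + Y}$
$M = \frac{1}{2}$ ($M = - \frac{1}{-2} = \left(-1\right) \left(- \frac{1}{2}\right) = \frac{1}{2} \approx 0.5$)
$g{\left(G \right)} = - 21 \sqrt{4 + G}$ ($g{\left(G \right)} = \sqrt{4 + G} \left(-21\right) = - 21 \sqrt{4 + G}$)
$g{\left(\left(P + 3\right) M \right)} 550 = - 21 \sqrt{4 + \left(0 + 3\right) \frac{1}{2}} \cdot 550 = - 21 \sqrt{4 + 3 \cdot \frac{1}{2}} \cdot 550 = - 21 \sqrt{4 + \frac{3}{2}} \cdot 550 = - 21 \sqrt{\frac{11}{2}} \cdot 550 = - 21 \frac{\sqrt{22}}{2} \cdot 550 = - \frac{21 \sqrt{22}}{2} \cdot 550 = - 5775 \sqrt{22}$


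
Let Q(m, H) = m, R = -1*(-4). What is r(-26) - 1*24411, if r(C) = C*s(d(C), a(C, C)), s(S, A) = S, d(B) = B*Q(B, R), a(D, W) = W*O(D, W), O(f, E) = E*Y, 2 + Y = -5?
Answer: -41987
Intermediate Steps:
Y = -7 (Y = -2 - 5 = -7)
O(f, E) = -7*E (O(f, E) = E*(-7) = -7*E)
a(D, W) = -7*W² (a(D, W) = W*(-7*W) = -7*W²)
R = 4
d(B) = B² (d(B) = B*B = B²)
r(C) = C³ (r(C) = C*C² = C³)
r(-26) - 1*24411 = (-26)³ - 1*24411 = -17576 - 24411 = -41987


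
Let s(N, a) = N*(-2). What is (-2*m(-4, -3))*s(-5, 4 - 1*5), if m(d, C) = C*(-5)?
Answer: -300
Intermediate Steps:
s(N, a) = -2*N
m(d, C) = -5*C
(-2*m(-4, -3))*s(-5, 4 - 1*5) = (-(-10)*(-3))*(-2*(-5)) = -2*15*10 = -30*10 = -300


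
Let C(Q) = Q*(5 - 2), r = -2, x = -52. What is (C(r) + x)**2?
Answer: 3364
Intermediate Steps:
C(Q) = 3*Q (C(Q) = Q*3 = 3*Q)
(C(r) + x)**2 = (3*(-2) - 52)**2 = (-6 - 52)**2 = (-58)**2 = 3364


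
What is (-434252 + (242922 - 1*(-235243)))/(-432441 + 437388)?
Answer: 43913/4947 ≈ 8.8767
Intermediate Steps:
(-434252 + (242922 - 1*(-235243)))/(-432441 + 437388) = (-434252 + (242922 + 235243))/4947 = (-434252 + 478165)*(1/4947) = 43913*(1/4947) = 43913/4947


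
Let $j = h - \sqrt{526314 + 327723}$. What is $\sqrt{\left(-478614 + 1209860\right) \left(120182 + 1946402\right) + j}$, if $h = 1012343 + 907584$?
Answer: $\sqrt{1511183203591 - 3 \sqrt{94893}} \approx 1.2293 \cdot 10^{6}$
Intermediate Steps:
$h = 1919927$
$j = 1919927 - 3 \sqrt{94893}$ ($j = 1919927 - \sqrt{526314 + 327723} = 1919927 - \sqrt{854037} = 1919927 - 3 \sqrt{94893} \approx 1.919 \cdot 10^{6}$)
$\sqrt{\left(-478614 + 1209860\right) \left(120182 + 1946402\right) + j} = \sqrt{\left(-478614 + 1209860\right) \left(120182 + 1946402\right) + \left(1919927 - 3 \sqrt{94893}\right)} = \sqrt{731246 \cdot 2066584 + \left(1919927 - 3 \sqrt{94893}\right)} = \sqrt{1511181283664 + \left(1919927 - 3 \sqrt{94893}\right)} = \sqrt{1511183203591 - 3 \sqrt{94893}}$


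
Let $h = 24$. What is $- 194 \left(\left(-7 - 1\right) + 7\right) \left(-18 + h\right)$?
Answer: $1164$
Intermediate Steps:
$- 194 \left(\left(-7 - 1\right) + 7\right) \left(-18 + h\right) = - 194 \left(\left(-7 - 1\right) + 7\right) \left(-18 + 24\right) = - 194 \left(\left(-7 - 1\right) + 7\right) 6 = - 194 \left(-8 + 7\right) 6 = - 194 \left(\left(-1\right) 6\right) = \left(-194\right) \left(-6\right) = 1164$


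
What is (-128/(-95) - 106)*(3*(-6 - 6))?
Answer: 357912/95 ≈ 3767.5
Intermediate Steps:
(-128/(-95) - 106)*(3*(-6 - 6)) = (-128*(-1/95) - 106)*(3*(-12)) = (128/95 - 106)*(-36) = -9942/95*(-36) = 357912/95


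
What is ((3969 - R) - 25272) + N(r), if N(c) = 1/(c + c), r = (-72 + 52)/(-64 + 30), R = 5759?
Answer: -541223/20 ≈ -27061.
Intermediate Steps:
r = 10/17 (r = -20/(-34) = -20*(-1/34) = 10/17 ≈ 0.58823)
N(c) = 1/(2*c)
((3969 - R) - 25272) + N(r) = ((3969 - 1*5759) - 25272) + 1/(2*(10/17)) = ((3969 - 5759) - 25272) + (½)*(17/10) = (-1790 - 25272) + 17/20 = -27062 + 17/20 = -541223/20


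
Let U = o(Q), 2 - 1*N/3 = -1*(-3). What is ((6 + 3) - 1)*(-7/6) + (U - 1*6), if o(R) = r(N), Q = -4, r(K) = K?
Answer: -55/3 ≈ -18.333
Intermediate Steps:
N = -3 (N = 6 - (-3)*(-3) = 6 - 3*3 = 6 - 9 = -3)
o(R) = -3
U = -3
((6 + 3) - 1)*(-7/6) + (U - 1*6) = ((6 + 3) - 1)*(-7/6) + (-3 - 1*6) = (9 - 1)*(-7*1/6) + (-3 - 6) = 8*(-7/6) - 9 = -28/3 - 9 = -55/3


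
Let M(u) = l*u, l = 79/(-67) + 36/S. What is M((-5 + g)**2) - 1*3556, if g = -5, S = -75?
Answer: -249368/67 ≈ -3721.9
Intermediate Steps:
l = -2779/1675 (l = 79/(-67) + 36/(-75) = 79*(-1/67) + 36*(-1/75) = -79/67 - 12/25 = -2779/1675 ≈ -1.6591)
M(u) = -2779*u/1675
M((-5 + g)**2) - 1*3556 = -2779*(-5 - 5)**2/1675 - 1*3556 = -2779/1675*(-10)**2 - 3556 = -2779/1675*100 - 3556 = -11116/67 - 3556 = -249368/67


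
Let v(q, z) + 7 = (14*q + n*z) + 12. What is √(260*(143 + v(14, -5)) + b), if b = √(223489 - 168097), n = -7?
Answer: 2*√(24635 + √3462) ≈ 314.29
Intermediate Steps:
v(q, z) = 5 - 7*z + 14*q (v(q, z) = -7 + ((14*q - 7*z) + 12) = -7 + ((-7*z + 14*q) + 12) = -7 + (12 - 7*z + 14*q) = 5 - 7*z + 14*q)
b = 4*√3462 (b = √55392 = 4*√3462 ≈ 235.35)
√(260*(143 + v(14, -5)) + b) = √(260*(143 + (5 - 7*(-5) + 14*14)) + 4*√3462) = √(260*(143 + (5 + 35 + 196)) + 4*√3462) = √(260*(143 + 236) + 4*√3462) = √(260*379 + 4*√3462) = √(98540 + 4*√3462)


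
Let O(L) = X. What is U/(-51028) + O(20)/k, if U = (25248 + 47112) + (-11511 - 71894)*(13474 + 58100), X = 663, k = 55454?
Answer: 2434087160364/20806667 ≈ 1.1699e+5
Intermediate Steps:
O(L) = 663
U = -5969557110 (U = 72360 - 83405*71574 = 72360 - 5969629470 = -5969557110)
U/(-51028) + O(20)/k = -5969557110/(-51028) + 663/55454 = -5969557110*(-1/51028) + 663*(1/55454) = 2984778555/25514 + 39/3262 = 2434087160364/20806667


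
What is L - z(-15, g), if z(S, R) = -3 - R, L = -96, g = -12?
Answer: -105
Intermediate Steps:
L - z(-15, g) = -96 - (-3 - 1*(-12)) = -96 - (-3 + 12) = -96 - 1*9 = -96 - 9 = -105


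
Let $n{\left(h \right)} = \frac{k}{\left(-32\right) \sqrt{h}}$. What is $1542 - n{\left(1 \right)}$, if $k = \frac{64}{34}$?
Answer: $\frac{26215}{17} \approx 1542.1$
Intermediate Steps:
$k = \frac{32}{17}$ ($k = 64 \cdot \frac{1}{34} = \frac{32}{17} \approx 1.8824$)
$n{\left(h \right)} = - \frac{1}{17 \sqrt{h}}$ ($n{\left(h \right)} = \frac{32}{17 \left(- 32 \sqrt{h}\right)} = \frac{32 \left(- \frac{1}{32 \sqrt{h}}\right)}{17} = - \frac{1}{17 \sqrt{h}}$)
$1542 - n{\left(1 \right)} = 1542 - - \frac{1}{17 \cdot 1} = 1542 - \left(- \frac{1}{17}\right) 1 = 1542 - - \frac{1}{17} = 1542 + \frac{1}{17} = \frac{26215}{17}$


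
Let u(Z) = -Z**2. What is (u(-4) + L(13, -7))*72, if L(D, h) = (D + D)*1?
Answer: 720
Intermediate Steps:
L(D, h) = 2*D (L(D, h) = (2*D)*1 = 2*D)
(u(-4) + L(13, -7))*72 = (-1*(-4)**2 + 2*13)*72 = (-1*16 + 26)*72 = (-16 + 26)*72 = 10*72 = 720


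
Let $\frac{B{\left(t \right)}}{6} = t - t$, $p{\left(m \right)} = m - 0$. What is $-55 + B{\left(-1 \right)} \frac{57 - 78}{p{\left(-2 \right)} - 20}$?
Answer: $-55$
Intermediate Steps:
$p{\left(m \right)} = m$ ($p{\left(m \right)} = m + 0 = m$)
$B{\left(t \right)} = 0$ ($B{\left(t \right)} = 6 \left(t - t\right) = 6 \cdot 0 = 0$)
$-55 + B{\left(-1 \right)} \frac{57 - 78}{p{\left(-2 \right)} - 20} = -55 + 0 \frac{57 - 78}{-2 - 20} = -55 + 0 \left(- \frac{21}{-22}\right) = -55 + 0 \left(\left(-21\right) \left(- \frac{1}{22}\right)\right) = -55 + 0 \cdot \frac{21}{22} = -55 + 0 = -55$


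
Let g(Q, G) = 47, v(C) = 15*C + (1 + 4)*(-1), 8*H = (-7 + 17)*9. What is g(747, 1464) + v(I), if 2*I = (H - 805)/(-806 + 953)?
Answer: 589/392 ≈ 1.5026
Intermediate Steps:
H = 45/4 (H = ((-7 + 17)*9)/8 = (10*9)/8 = (⅛)*90 = 45/4 ≈ 11.250)
I = -3175/1176 (I = ((45/4 - 805)/(-806 + 953))/2 = (-3175/4/147)/2 = (-3175/4*1/147)/2 = (½)*(-3175/588) = -3175/1176 ≈ -2.6998)
v(C) = -5 + 15*C (v(C) = 15*C + 5*(-1) = 15*C - 5 = -5 + 15*C)
g(747, 1464) + v(I) = 47 + (-5 + 15*(-3175/1176)) = 47 + (-5 - 15875/392) = 47 - 17835/392 = 589/392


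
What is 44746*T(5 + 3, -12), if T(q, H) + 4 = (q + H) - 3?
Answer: -492206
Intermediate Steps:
T(q, H) = -7 + H + q (T(q, H) = -4 + ((q + H) - 3) = -4 + ((H + q) - 3) = -4 + (-3 + H + q) = -7 + H + q)
44746*T(5 + 3, -12) = 44746*(-7 - 12 + (5 + 3)) = 44746*(-7 - 12 + 8) = 44746*(-11) = -492206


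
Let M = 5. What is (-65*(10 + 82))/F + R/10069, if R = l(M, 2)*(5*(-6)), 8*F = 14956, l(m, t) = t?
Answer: -120649580/37647991 ≈ -3.2047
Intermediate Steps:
F = 3739/2 (F = (⅛)*14956 = 3739/2 ≈ 1869.5)
R = -60 (R = 2*(5*(-6)) = 2*(-30) = -60)
(-65*(10 + 82))/F + R/10069 = (-65*(10 + 82))/(3739/2) - 60/10069 = -65*92*(2/3739) - 60*1/10069 = -5980*2/3739 - 60/10069 = -11960/3739 - 60/10069 = -120649580/37647991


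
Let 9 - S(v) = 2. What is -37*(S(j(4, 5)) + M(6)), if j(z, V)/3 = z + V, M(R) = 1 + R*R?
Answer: -1628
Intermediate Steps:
M(R) = 1 + R**2
j(z, V) = 3*V + 3*z (j(z, V) = 3*(z + V) = 3*(V + z) = 3*V + 3*z)
S(v) = 7 (S(v) = 9 - 1*2 = 9 - 2 = 7)
-37*(S(j(4, 5)) + M(6)) = -37*(7 + (1 + 6**2)) = -37*(7 + (1 + 36)) = -37*(7 + 37) = -37*44 = -1628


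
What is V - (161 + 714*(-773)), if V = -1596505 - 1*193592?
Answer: -1238336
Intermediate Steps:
V = -1790097 (V = -1596505 - 193592 = -1790097)
V - (161 + 714*(-773)) = -1790097 - (161 + 714*(-773)) = -1790097 - (161 - 551922) = -1790097 - 1*(-551761) = -1790097 + 551761 = -1238336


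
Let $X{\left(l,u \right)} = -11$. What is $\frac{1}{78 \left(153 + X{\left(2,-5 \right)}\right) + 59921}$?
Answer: $\frac{1}{70997} \approx 1.4085 \cdot 10^{-5}$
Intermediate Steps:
$\frac{1}{78 \left(153 + X{\left(2,-5 \right)}\right) + 59921} = \frac{1}{78 \left(153 - 11\right) + 59921} = \frac{1}{78 \cdot 142 + 59921} = \frac{1}{11076 + 59921} = \frac{1}{70997}$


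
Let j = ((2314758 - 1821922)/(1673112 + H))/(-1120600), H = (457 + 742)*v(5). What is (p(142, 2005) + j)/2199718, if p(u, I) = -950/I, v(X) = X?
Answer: -89376396356309/414935296962016613900 ≈ -2.1540e-7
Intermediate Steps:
H = 5995 (H = (457 + 742)*5 = 1199*5 = 5995)
j = -123209/470401826050 (j = ((2314758 - 1821922)/(1673112 + 5995))/(-1120600) = (492836/1679107)*(-1/1120600) = -123209/470401826050 ≈ -2.6192e-7)
(p(142, 2005) + j)/2199718 = (-950/2005 - 123209/470401826050)/2199718 = (-950*1/2005 - 123209/470401826050)*(1/2199718) = (-190/401 - 123209/470401826050)*(1/2199718) = -89376396356309/188631132246050*1/2199718 = -89376396356309/414935296962016613900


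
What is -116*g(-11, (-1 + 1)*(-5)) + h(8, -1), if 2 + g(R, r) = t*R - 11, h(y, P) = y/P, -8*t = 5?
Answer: 1405/2 ≈ 702.50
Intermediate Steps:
t = -5/8 (t = -1/8*5 = -5/8 ≈ -0.62500)
g(R, r) = -13 - 5*R/8 (g(R, r) = -2 + (-5*R/8 - 11) = -2 + (-11 - 5*R/8) = -13 - 5*R/8)
-116*g(-11, (-1 + 1)*(-5)) + h(8, -1) = -116*(-13 - 5/8*(-11)) + 8/(-1) = -116*(-13 + 55/8) + 8*(-1) = -116*(-49/8) - 8 = 1421/2 - 8 = 1405/2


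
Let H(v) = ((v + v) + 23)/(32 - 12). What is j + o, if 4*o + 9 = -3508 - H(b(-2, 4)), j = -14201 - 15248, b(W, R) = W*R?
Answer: -2426267/80 ≈ -30328.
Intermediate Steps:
b(W, R) = R*W
H(v) = 23/20 + v/10 (H(v) = (2*v + 23)/20 = (23 + 2*v)*(1/20) = 23/20 + v/10)
j = -29449
o = -70347/80 (o = -9/4 + (-3508 - (23/20 + (4*(-2))/10))/4 = -9/4 + (-3508 - (23/20 + (⅒)*(-8)))/4 = -9/4 + (-3508 - (23/20 - ⅘))/4 = -9/4 + (-3508 - 1*7/20)/4 = -9/4 + (-3508 - 7/20)/4 = -9/4 + (¼)*(-70167/20) = -9/4 - 70167/80 = -70347/80 ≈ -879.34)
j + o = -29449 - 70347/80 = -2426267/80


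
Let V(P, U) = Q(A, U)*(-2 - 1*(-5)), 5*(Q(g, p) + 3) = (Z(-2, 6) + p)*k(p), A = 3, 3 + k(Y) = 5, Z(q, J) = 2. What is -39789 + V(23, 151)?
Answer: -198072/5 ≈ -39614.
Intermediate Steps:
k(Y) = 2 (k(Y) = -3 + 5 = 2)
Q(g, p) = -11/5 + 2*p/5 (Q(g, p) = -3 + ((2 + p)*2)/5 = -3 + (4 + 2*p)/5 = -3 + (⅘ + 2*p/5) = -11/5 + 2*p/5)
V(P, U) = -33/5 + 6*U/5 (V(P, U) = (-11/5 + 2*U/5)*(-2 - 1*(-5)) = (-11/5 + 2*U/5)*(-2 + 5) = (-11/5 + 2*U/5)*3 = -33/5 + 6*U/5)
-39789 + V(23, 151) = -39789 + (-33/5 + (6/5)*151) = -39789 + (-33/5 + 906/5) = -39789 + 873/5 = -198072/5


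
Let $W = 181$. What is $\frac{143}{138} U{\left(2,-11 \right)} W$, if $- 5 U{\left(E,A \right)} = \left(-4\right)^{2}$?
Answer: $- \frac{207064}{345} \approx -600.19$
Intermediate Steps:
$U{\left(E,A \right)} = - \frac{16}{5}$ ($U{\left(E,A \right)} = - \frac{\left(-4\right)^{2}}{5} = \left(- \frac{1}{5}\right) 16 = - \frac{16}{5}$)
$\frac{143}{138} U{\left(2,-11 \right)} W = \frac{143}{138} \left(- \frac{16}{5}\right) 181 = \left(- \frac{1144}{345}\right) 181 = - \frac{207064}{345}$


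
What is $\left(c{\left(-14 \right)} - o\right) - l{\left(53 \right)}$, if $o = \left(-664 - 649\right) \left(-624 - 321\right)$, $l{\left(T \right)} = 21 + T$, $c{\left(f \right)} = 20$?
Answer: $-1240839$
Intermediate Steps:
$o = 1240785$ ($o = \left(-1313\right) \left(-945\right) = 1240785$)
$\left(c{\left(-14 \right)} - o\right) - l{\left(53 \right)} = \left(20 - 1240785\right) - \left(21 + 53\right) = \left(20 - 1240785\right) - 74 = -1240765 - 74 = -1240839$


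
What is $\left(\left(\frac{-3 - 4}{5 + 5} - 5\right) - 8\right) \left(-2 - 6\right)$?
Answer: $\frac{548}{5} \approx 109.6$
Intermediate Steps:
$\left(\left(\frac{-3 - 4}{5 + 5} - 5\right) - 8\right) \left(-2 - 6\right) = \left(\left(- \frac{7}{10} - 5\right) - 8\right) \left(-2 - 6\right) = \left(\left(\left(-7\right) \frac{1}{10} - 5\right) - 8\right) \left(-8\right) = \left(\left(- \frac{7}{10} - 5\right) - 8\right) \left(-8\right) = \left(- \frac{57}{10} - 8\right) \left(-8\right) = \left(- \frac{137}{10}\right) \left(-8\right) = \frac{548}{5}$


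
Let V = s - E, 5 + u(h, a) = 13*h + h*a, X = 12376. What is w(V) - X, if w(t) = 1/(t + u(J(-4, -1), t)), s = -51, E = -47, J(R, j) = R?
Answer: -556921/45 ≈ -12376.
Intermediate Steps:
u(h, a) = -5 + 13*h + a*h (u(h, a) = -5 + (13*h + h*a) = -5 + (13*h + a*h) = -5 + 13*h + a*h)
V = -4 (V = -51 - 1*(-47) = -51 + 47 = -4)
w(t) = 1/(-57 - 3*t) (w(t) = 1/(t + (-5 + 13*(-4) + t*(-4))) = 1/(t + (-5 - 52 - 4*t)) = 1/(t + (-57 - 4*t)) = 1/(-57 - 3*t))
w(V) - X = 1/(3*(-19 - 1*(-4))) - 1*12376 = 1/(3*(-19 + 4)) - 12376 = (⅓)/(-15) - 12376 = (⅓)*(-1/15) - 12376 = -1/45 - 12376 = -556921/45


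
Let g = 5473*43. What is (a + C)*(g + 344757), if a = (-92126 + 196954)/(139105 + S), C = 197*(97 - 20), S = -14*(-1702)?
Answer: 1433785869908480/162933 ≈ 8.7998e+9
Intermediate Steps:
S = 23828
g = 235339
C = 15169 (C = 197*77 = 15169)
a = 104828/162933 (a = (-92126 + 196954)/(139105 + 23828) = 104828/162933 ≈ 0.64338)
(a + C)*(g + 344757) = (104828/162933 + 15169)*(235339 + 344757) = (2471635505/162933)*580096 = 1433785869908480/162933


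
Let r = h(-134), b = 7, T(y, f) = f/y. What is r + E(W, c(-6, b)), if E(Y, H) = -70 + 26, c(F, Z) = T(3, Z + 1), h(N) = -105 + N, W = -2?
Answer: -283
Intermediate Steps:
c(F, Z) = ⅓ + Z/3 (c(F, Z) = (Z + 1)/3 = (1 + Z)*(⅓) = ⅓ + Z/3)
E(Y, H) = -44
r = -239 (r = -105 - 134 = -239)
r + E(W, c(-6, b)) = -239 - 44 = -283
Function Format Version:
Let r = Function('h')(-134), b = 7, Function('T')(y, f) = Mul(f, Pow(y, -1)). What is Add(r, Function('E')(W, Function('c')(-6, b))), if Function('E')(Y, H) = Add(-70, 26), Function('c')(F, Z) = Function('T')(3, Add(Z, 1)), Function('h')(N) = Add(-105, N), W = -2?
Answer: -283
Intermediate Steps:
Function('c')(F, Z) = Add(Rational(1, 3), Mul(Rational(1, 3), Z)) (Function('c')(F, Z) = Mul(Add(Z, 1), Pow(3, -1)) = Mul(Add(1, Z), Rational(1, 3)) = Add(Rational(1, 3), Mul(Rational(1, 3), Z)))
Function('E')(Y, H) = -44
r = -239 (r = Add(-105, -134) = -239)
Add(r, Function('E')(W, Function('c')(-6, b))) = Add(-239, -44) = -283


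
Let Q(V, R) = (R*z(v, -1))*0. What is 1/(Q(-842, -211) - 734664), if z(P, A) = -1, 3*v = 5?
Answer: -1/734664 ≈ -1.3612e-6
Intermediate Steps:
v = 5/3 (v = (1/3)*5 = 5/3 ≈ 1.6667)
Q(V, R) = 0 (Q(V, R) = (R*(-1))*0 = -R*0 = 0)
1/(Q(-842, -211) - 734664) = 1/(0 - 734664) = 1/(-734664) = -1/734664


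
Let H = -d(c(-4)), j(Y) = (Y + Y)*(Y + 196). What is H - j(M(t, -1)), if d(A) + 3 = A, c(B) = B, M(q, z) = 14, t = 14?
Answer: -5873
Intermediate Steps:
d(A) = -3 + A
j(Y) = 2*Y*(196 + Y) (j(Y) = (2*Y)*(196 + Y) = 2*Y*(196 + Y))
H = 7 (H = -(-3 - 4) = -1*(-7) = 7)
H - j(M(t, -1)) = 7 - 2*14*(196 + 14) = 7 - 2*14*210 = 7 - 1*5880 = 7 - 5880 = -5873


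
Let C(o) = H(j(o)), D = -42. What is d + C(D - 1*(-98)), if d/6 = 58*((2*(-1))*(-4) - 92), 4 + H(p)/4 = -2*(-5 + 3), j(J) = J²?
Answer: -29232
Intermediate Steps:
H(p) = 0 (H(p) = -16 + 4*(-2*(-5 + 3)) = -16 + 4*(-2*(-2)) = -16 + 4*4 = -16 + 16 = 0)
d = -29232 (d = 6*(58*((2*(-1))*(-4) - 92)) = 6*(58*(-2*(-4) - 92)) = 6*(58*(8 - 92)) = 6*(58*(-84)) = 6*(-4872) = -29232)
C(o) = 0
d + C(D - 1*(-98)) = -29232 + 0 = -29232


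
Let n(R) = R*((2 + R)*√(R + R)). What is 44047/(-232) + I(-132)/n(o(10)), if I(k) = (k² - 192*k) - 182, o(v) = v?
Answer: -44047/232 + 21293*√5/600 ≈ -110.50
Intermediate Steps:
I(k) = -182 + k² - 192*k
n(R) = √2*R^(3/2)*(2 + R) (n(R) = R*((2 + R)*√(2*R)) = R*((2 + R)*(√2*√R)) = R*(√2*√R*(2 + R)) = √2*R^(3/2)*(2 + R))
44047/(-232) + I(-132)/n(o(10)) = 44047/(-232) + (-182 + (-132)² - 192*(-132))/((√2*10^(3/2)*(2 + 10))) = 44047*(-1/232) + (-182 + 17424 + 25344)/((√2*(10*√10)*12)) = -44047/232 + 42586/((240*√5)) = -44047/232 + 42586*(√5/1200) = -44047/232 + 21293*√5/600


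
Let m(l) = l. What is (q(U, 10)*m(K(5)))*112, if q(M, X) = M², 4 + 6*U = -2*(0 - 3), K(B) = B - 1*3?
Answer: 224/9 ≈ 24.889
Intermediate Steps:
K(B) = -3 + B (K(B) = B - 3 = -3 + B)
U = ⅓ (U = -⅔ + (-2*(0 - 3))/6 = -⅔ + (-2*(-3))/6 = -⅔ + (⅙)*6 = -⅔ + 1 = ⅓ ≈ 0.33333)
(q(U, 10)*m(K(5)))*112 = ((⅓)²*(-3 + 5))*112 = ((⅑)*2)*112 = (2/9)*112 = 224/9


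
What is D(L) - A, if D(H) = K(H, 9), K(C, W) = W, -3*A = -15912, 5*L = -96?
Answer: -5295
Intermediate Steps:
L = -96/5 (L = (1/5)*(-96) = -96/5 ≈ -19.200)
A = 5304 (A = -1/3*(-15912) = 5304)
D(H) = 9
D(L) - A = 9 - 1*5304 = 9 - 5304 = -5295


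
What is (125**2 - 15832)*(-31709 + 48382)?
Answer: -3451311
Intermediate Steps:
(125**2 - 15832)*(-31709 + 48382) = (15625 - 15832)*16673 = -207*16673 = -3451311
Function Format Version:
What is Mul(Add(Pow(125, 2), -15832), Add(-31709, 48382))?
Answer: -3451311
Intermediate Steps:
Mul(Add(Pow(125, 2), -15832), Add(-31709, 48382)) = Mul(Add(15625, -15832), 16673) = Mul(-207, 16673) = -3451311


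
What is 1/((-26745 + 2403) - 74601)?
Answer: -1/98943 ≈ -1.0107e-5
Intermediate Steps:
1/((-26745 + 2403) - 74601) = 1/(-24342 - 74601) = 1/(-98943) = -1/98943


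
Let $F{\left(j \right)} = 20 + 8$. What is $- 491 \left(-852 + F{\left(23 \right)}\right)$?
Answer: $404584$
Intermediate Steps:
$F{\left(j \right)} = 28$
$- 491 \left(-852 + F{\left(23 \right)}\right) = - 491 \left(-852 + 28\right) = \left(-491\right) \left(-824\right) = 404584$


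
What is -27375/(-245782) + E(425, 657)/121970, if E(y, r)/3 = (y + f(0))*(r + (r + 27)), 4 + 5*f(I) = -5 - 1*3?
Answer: 526497216792/37472538175 ≈ 14.050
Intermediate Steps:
f(I) = -12/5 (f(I) = -4/5 + (-5 - 1*3)/5 = -4/5 + (-5 - 3)/5 = -4/5 + (1/5)*(-8) = -4/5 - 8/5 = -12/5)
E(y, r) = 3*(27 + 2*r)*(-12/5 + y) (E(y, r) = 3*((y - 12/5)*(r + (r + 27))) = 3*((-12/5 + y)*(r + (27 + r))) = 3*((-12/5 + y)*(27 + 2*r)) = 3*((27 + 2*r)*(-12/5 + y)) = 3*(27 + 2*r)*(-12/5 + y))
-27375/(-245782) + E(425, 657)/121970 = -27375/(-245782) + (-972/5 + 81*425 - 72/5*657 + 6*657*425)/121970 = -27375*(-1/245782) + (-972/5 + 34425 - 47304/5 + 1675350)*(1/121970) = 27375/245782 + (8500599/5)*(1/121970) = 27375/245782 + 8500599/609850 = 526497216792/37472538175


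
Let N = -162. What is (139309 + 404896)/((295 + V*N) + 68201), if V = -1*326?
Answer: 544205/121308 ≈ 4.4861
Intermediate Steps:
V = -326
(139309 + 404896)/((295 + V*N) + 68201) = (139309 + 404896)/((295 - 326*(-162)) + 68201) = 544205/((295 + 52812) + 68201) = 544205/(53107 + 68201) = 544205/121308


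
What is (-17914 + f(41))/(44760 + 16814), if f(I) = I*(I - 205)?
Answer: -12319/30787 ≈ -0.40014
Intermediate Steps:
f(I) = I*(-205 + I)
(-17914 + f(41))/(44760 + 16814) = (-17914 + 41*(-205 + 41))/(44760 + 16814) = (-17914 + 41*(-164))/61574 = (-17914 - 6724)*(1/61574) = -24638*1/61574 = -12319/30787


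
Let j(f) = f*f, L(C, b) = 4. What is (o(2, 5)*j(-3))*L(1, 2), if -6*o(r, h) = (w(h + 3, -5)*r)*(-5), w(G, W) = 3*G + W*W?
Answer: 2940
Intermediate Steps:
w(G, W) = W**2 + 3*G (w(G, W) = 3*G + W**2 = W**2 + 3*G)
o(r, h) = 5*r*(34 + 3*h)/6 (o(r, h) = -((-5)**2 + 3*(h + 3))*r*(-5)/6 = -(25 + 3*(3 + h))*r*(-5)/6 = -(25 + (9 + 3*h))*r*(-5)/6 = -(34 + 3*h)*r*(-5)/6 = -r*(34 + 3*h)*(-5)/6 = -(-5)*r*(34 + 3*h)/6 = 5*r*(34 + 3*h)/6)
j(f) = f**2
(o(2, 5)*j(-3))*L(1, 2) = (((5/6)*2*(34 + 3*5))*(-3)**2)*4 = (((5/6)*2*(34 + 15))*9)*4 = (((5/6)*2*49)*9)*4 = ((245/3)*9)*4 = 735*4 = 2940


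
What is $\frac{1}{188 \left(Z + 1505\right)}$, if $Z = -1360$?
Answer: $\frac{1}{27260} \approx 3.6684 \cdot 10^{-5}$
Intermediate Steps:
$\frac{1}{188 \left(Z + 1505\right)} = \frac{1}{188 \left(-1360 + 1505\right)} = \frac{1}{188 \cdot 145} = \frac{1}{27260}$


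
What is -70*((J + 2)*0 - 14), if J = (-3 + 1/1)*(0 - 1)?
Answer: 980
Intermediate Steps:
J = 2 (J = (-3 + 1)*(-1) = -2*(-1) = 2)
-70*((J + 2)*0 - 14) = -70*((2 + 2)*0 - 14) = -70*(4*0 - 14) = -70*(0 - 14) = -70*(-14) = 980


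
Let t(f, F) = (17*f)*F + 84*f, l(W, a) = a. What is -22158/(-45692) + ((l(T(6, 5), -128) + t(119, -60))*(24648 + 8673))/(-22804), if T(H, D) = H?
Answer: 21222234318327/130245046 ≈ 1.6294e+5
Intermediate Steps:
t(f, F) = 84*f + 17*F*f (t(f, F) = 17*F*f + 84*f = 84*f + 17*F*f)
-22158/(-45692) + ((l(T(6, 5), -128) + t(119, -60))*(24648 + 8673))/(-22804) = -22158/(-45692) + ((-128 + 119*(84 + 17*(-60)))*(24648 + 8673))/(-22804) = -22158*(-1/45692) + ((-128 + 119*(84 - 1020))*33321)*(-1/22804) = 11079/22846 + ((-128 + 119*(-936))*33321)*(-1/22804) = 11079/22846 + ((-128 - 111384)*33321)*(-1/22804) = 11079/22846 - 111512*33321*(-1/22804) = 11079/22846 - 3715691352*(-1/22804) = 11079/22846 + 928922838/5701 = 21222234318327/130245046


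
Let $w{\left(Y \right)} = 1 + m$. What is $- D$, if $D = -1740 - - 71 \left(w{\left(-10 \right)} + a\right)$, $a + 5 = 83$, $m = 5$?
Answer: $-4224$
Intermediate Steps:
$a = 78$ ($a = -5 + 83 = 78$)
$w{\left(Y \right)} = 6$ ($w{\left(Y \right)} = 1 + 5 = 6$)
$D = 4224$ ($D = -1740 - - 71 \left(6 + 78\right) = -1740 - \left(-71\right) 84 = -1740 - -5964 = -1740 + 5964 = 4224$)
$- D = \left(-1\right) 4224 = -4224$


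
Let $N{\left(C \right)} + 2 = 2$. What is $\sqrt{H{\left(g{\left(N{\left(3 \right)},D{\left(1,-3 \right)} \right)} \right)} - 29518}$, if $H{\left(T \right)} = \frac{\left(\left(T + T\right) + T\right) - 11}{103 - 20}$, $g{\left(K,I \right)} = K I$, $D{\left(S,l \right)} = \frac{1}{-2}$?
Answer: $\frac{i \sqrt{203350415}}{83} \approx 171.81 i$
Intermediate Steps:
$D{\left(S,l \right)} = - \frac{1}{2}$
$N{\left(C \right)} = 0$ ($N{\left(C \right)} = -2 + 2 = 0$)
$g{\left(K,I \right)} = I K$
$H{\left(T \right)} = - \frac{11}{83} + \frac{3 T}{83}$ ($H{\left(T \right)} = \frac{\left(2 T + T\right) - 11}{83} = \left(3 T - 11\right) \frac{1}{83} = \left(-11 + 3 T\right) \frac{1}{83} = - \frac{11}{83} + \frac{3 T}{83}$)
$\sqrt{H{\left(g{\left(N{\left(3 \right)},D{\left(1,-3 \right)} \right)} \right)} - 29518} = \sqrt{\left(- \frac{11}{83} + \frac{3 \left(\left(- \frac{1}{2}\right) 0\right)}{83}\right) - 29518} = \sqrt{\left(- \frac{11}{83} + \frac{3}{83} \cdot 0\right) - 29518} = \sqrt{\left(- \frac{11}{83} + 0\right) - 29518} = \sqrt{- \frac{11}{83} - 29518} = \sqrt{- \frac{2450005}{83}} = \frac{i \sqrt{203350415}}{83}$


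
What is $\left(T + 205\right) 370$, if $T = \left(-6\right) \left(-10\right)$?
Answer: $98050$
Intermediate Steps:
$T = 60$
$\left(T + 205\right) 370 = \left(60 + 205\right) 370 = 265 \cdot 370 = 98050$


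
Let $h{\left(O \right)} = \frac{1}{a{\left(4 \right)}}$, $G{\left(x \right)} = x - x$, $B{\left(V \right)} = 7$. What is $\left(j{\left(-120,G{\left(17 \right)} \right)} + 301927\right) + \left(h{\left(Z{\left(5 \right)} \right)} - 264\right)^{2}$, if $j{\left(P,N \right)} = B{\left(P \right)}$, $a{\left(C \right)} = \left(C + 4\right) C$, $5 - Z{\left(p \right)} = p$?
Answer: $\frac{380532225}{1024} \approx 3.7161 \cdot 10^{5}$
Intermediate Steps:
$Z{\left(p \right)} = 5 - p$
$a{\left(C \right)} = C \left(4 + C\right)$ ($a{\left(C \right)} = \left(4 + C\right) C = C \left(4 + C\right)$)
$G{\left(x \right)} = 0$
$j{\left(P,N \right)} = 7$
$h{\left(O \right)} = \frac{1}{32}$ ($h{\left(O \right)} = \frac{1}{4 \left(4 + 4\right)} = \frac{1}{4 \cdot 8} = \frac{1}{32}$)
$\left(j{\left(-120,G{\left(17 \right)} \right)} + 301927\right) + \left(h{\left(Z{\left(5 \right)} \right)} - 264\right)^{2} = \left(7 + 301927\right) + \left(\frac{1}{32} - 264\right)^{2} = 301934 + \left(- \frac{8447}{32}\right)^{2} = 301934 + \frac{71351809}{1024} = \frac{380532225}{1024}$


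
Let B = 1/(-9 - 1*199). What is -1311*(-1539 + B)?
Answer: 419668143/208 ≈ 2.0176e+6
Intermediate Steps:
B = -1/208 (B = 1/(-9 - 199) = 1/(-208) = -1/208 ≈ -0.0048077)
-1311*(-1539 + B) = -1311*(-1539 - 1/208) = -1311*(-320113/208) = 419668143/208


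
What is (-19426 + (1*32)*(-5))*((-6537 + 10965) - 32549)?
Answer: 550777906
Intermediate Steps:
(-19426 + (1*32)*(-5))*((-6537 + 10965) - 32549) = (-19426 + 32*(-5))*(4428 - 32549) = (-19426 - 160)*(-28121) = -19586*(-28121) = 550777906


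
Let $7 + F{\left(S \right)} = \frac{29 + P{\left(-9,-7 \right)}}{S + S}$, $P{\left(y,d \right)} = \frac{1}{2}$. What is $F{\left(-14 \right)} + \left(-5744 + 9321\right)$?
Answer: $\frac{199861}{56} \approx 3568.9$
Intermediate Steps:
$P{\left(y,d \right)} = \frac{1}{2}$
$F{\left(S \right)} = -7 + \frac{59}{4 S}$ ($F{\left(S \right)} = -7 + \frac{29 + \frac{1}{2}}{S + S} = -7 + \frac{59}{2 \cdot 2 S} = -7 + \frac{59 \frac{1}{2 S}}{2} = -7 + \frac{59}{4 S}$)
$F{\left(-14 \right)} + \left(-5744 + 9321\right) = \left(-7 + \frac{59}{4 \left(-14\right)}\right) + \left(-5744 + 9321\right) = \left(-7 + \frac{59}{4} \left(- \frac{1}{14}\right)\right) + 3577 = \left(-7 - \frac{59}{56}\right) + 3577 = - \frac{451}{56} + 3577 = \frac{199861}{56}$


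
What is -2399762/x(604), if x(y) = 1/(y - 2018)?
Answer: 3393263468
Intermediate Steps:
x(y) = 1/(-2018 + y)
-2399762/x(604) = -2399762/(1/(-2018 + 604)) = -2399762/(1/(-1414)) = -2399762/(-1/1414) = -2399762*(-1414) = 3393263468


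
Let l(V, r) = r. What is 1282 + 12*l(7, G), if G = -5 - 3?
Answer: 1186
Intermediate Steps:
G = -8
1282 + 12*l(7, G) = 1282 + 12*(-8) = 1282 - 96 = 1186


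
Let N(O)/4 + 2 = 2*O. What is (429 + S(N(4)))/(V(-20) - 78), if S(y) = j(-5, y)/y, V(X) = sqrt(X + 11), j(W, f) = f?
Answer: -11180/2031 - 430*I/2031 ≈ -5.5047 - 0.21172*I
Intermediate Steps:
N(O) = -8 + 8*O (N(O) = -8 + 4*(2*O) = -8 + 8*O)
V(X) = sqrt(11 + X)
S(y) = 1 (S(y) = y/y = 1)
(429 + S(N(4)))/(V(-20) - 78) = (429 + 1)/(sqrt(11 - 20) - 78) = 430/(sqrt(-9) - 78) = 430/(3*I - 78) = 430/(-78 + 3*I) = 430*((-78 - 3*I)/6093) = 430*(-78 - 3*I)/6093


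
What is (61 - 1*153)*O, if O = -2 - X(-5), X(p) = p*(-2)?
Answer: 1104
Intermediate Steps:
X(p) = -2*p
O = -12 (O = -2 - (-2)*(-5) = -2 - 1*10 = -2 - 10 = -12)
(61 - 1*153)*O = (61 - 1*153)*(-12) = (61 - 153)*(-12) = -92*(-12) = 1104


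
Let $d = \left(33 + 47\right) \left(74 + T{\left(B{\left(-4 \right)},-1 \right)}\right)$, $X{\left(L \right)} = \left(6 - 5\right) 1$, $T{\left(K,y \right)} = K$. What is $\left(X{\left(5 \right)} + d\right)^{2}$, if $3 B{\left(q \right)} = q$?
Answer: $\frac{304258249}{9} \approx 3.3806 \cdot 10^{7}$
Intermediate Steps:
$B{\left(q \right)} = \frac{q}{3}$
$X{\left(L \right)} = 1$ ($X{\left(L \right)} = 1 \cdot 1 = 1$)
$d = \frac{17440}{3}$ ($d = \left(33 + 47\right) \left(74 + \frac{1}{3} \left(-4\right)\right) = 80 \left(74 - \frac{4}{3}\right) = 80 \cdot \frac{218}{3} = \frac{17440}{3} \approx 5813.3$)
$\left(X{\left(5 \right)} + d\right)^{2} = \left(1 + \frac{17440}{3}\right)^{2} = \left(\frac{17443}{3}\right)^{2} = \frac{304258249}{9}$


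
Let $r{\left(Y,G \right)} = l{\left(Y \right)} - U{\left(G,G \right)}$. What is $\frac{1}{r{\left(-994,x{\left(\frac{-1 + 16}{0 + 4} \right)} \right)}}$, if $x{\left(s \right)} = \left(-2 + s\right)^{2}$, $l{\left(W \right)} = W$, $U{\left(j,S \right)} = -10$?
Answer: $- \frac{1}{984} \approx -0.0010163$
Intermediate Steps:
$r{\left(Y,G \right)} = 10 + Y$ ($r{\left(Y,G \right)} = Y - -10 = Y + 10 = 10 + Y$)
$\frac{1}{r{\left(-994,x{\left(\frac{-1 + 16}{0 + 4} \right)} \right)}} = \frac{1}{10 - 994} = \frac{1}{-984} = - \frac{1}{984}$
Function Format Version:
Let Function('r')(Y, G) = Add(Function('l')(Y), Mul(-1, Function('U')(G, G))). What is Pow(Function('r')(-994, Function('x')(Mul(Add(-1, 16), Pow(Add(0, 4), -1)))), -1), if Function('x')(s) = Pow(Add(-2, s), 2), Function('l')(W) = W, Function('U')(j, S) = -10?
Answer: Rational(-1, 984) ≈ -0.0010163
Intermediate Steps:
Function('r')(Y, G) = Add(10, Y) (Function('r')(Y, G) = Add(Y, Mul(-1, -10)) = Add(Y, 10) = Add(10, Y))
Pow(Function('r')(-994, Function('x')(Mul(Add(-1, 16), Pow(Add(0, 4), -1)))), -1) = Pow(Add(10, -994), -1) = Pow(-984, -1) = Rational(-1, 984)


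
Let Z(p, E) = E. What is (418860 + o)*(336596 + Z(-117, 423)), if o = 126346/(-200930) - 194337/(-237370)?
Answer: 673277474826349890841/4769475410 ≈ 1.4116e+11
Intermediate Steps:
o = 905738339/4769475410 (o = 126346*(-1/200930) - 194337*(-1/237370) = -63173/100465 + 194337/237370 = 905738339/4769475410 ≈ 0.18990)
(418860 + o)*(336596 + Z(-117, 423)) = (418860 + 905738339/4769475410)*(336596 + 423) = (1997743375970939/4769475410)*337019 = 673277474826349890841/4769475410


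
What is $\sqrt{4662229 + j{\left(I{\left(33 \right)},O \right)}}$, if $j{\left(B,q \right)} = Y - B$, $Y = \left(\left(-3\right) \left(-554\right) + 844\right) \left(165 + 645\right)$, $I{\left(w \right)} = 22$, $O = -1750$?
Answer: $3 \sqrt{743563} \approx 2586.9$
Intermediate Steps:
$Y = 2029860$ ($Y = \left(1662 + 844\right) 810 = 2506 \cdot 810 = 2029860$)
$j{\left(B,q \right)} = 2029860 - B$
$\sqrt{4662229 + j{\left(I{\left(33 \right)},O \right)}} = \sqrt{4662229 + \left(2029860 - 22\right)} = \sqrt{4662229 + 2029838} = \sqrt{6692067} = 3 \sqrt{743563}$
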